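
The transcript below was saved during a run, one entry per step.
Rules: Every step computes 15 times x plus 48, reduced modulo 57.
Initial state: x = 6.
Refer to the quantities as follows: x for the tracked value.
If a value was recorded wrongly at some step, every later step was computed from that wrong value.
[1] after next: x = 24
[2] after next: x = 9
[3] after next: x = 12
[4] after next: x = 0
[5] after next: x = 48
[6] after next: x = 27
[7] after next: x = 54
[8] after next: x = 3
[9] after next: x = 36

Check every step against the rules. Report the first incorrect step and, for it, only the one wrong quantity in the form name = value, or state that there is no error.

no error

Recomputing the run from the initial state:
step 1: x = 24
step 2: x = 9
step 3: x = 12
step 4: x = 0
step 5: x = 48
step 6: x = 27
step 7: x = 54
step 8: x = 3
step 9: x = 36
This matches the transcript at every step.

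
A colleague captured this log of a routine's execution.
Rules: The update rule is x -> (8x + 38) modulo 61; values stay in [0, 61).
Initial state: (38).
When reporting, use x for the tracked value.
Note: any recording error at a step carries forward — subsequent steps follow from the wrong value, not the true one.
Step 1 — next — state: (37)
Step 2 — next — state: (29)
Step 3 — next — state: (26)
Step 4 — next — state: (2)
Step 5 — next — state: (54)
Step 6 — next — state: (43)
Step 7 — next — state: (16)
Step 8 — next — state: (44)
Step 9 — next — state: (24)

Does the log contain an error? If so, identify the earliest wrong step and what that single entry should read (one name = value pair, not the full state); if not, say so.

no error

Step 1: x = (8*38 + 38) mod 61 = 37 — verified.
Step 2: x = (8*37 + 38) mod 61 = 29 — verified.
Step 3: x = (8*29 + 38) mod 61 = 26 — same as recorded.
Step 4: x = (8*26 + 38) mod 61 = 2 — confirmed correct.
Step 5: x = (8*2 + 38) mod 61 = 54 — confirmed correct.
Step 6: x = (8*54 + 38) mod 61 = 43 — in agreement.
Step 7: x = (8*43 + 38) mod 61 = 16 — checks out.
Step 8: x = (8*16 + 38) mod 61 = 44 — checks out.
Step 9: x = (8*44 + 38) mod 61 = 24 — same as recorded.
All entries verified; no error found.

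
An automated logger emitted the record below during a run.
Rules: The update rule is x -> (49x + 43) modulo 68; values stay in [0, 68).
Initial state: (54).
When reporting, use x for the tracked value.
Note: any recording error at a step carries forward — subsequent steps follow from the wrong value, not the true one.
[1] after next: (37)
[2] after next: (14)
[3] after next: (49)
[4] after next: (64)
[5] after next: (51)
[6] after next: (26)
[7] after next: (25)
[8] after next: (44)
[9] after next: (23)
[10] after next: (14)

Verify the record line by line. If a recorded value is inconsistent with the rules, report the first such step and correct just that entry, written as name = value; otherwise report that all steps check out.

Step 1: x = (49*54 + 43) mod 68 = 37 — in agreement.
Step 2: x = (49*37 + 43) mod 68 = 20 — this is not what the record shows.
The earliest wrong entry is at step 2: it should read x = 20.

step 2, x = 20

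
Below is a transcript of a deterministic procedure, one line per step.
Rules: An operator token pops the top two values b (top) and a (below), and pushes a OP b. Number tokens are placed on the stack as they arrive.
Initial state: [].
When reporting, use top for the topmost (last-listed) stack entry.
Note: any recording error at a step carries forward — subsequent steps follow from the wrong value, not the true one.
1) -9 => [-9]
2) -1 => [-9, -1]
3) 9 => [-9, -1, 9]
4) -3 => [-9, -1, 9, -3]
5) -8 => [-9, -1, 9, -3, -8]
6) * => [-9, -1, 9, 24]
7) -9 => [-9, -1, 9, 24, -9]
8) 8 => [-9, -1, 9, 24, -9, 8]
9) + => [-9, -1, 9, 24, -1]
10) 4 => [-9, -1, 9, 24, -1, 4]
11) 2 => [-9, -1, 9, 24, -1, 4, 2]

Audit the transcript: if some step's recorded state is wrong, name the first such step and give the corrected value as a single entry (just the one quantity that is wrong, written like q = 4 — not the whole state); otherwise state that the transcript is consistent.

step 1: push -9: top = -9 -> matches
step 2: push -1: top = -1 -> agrees with the transcript
step 3: push 9: top = 9 -> exactly as logged
step 4: push -3: top = -3 -> consistent with the transcript
step 5: push -8: top = -8 -> checks out
step 6: -3 * -8 = 24 -> matches
step 7: push -9: top = -9 -> confirmed correct
step 8: push 8: top = 8 -> no discrepancy
step 9: -9 + 8 = -1 -> matches
step 10: push 4: top = 4 -> exactly as logged
step 11: push 2: top = 2 -> checks out
Every step is consistent.

no error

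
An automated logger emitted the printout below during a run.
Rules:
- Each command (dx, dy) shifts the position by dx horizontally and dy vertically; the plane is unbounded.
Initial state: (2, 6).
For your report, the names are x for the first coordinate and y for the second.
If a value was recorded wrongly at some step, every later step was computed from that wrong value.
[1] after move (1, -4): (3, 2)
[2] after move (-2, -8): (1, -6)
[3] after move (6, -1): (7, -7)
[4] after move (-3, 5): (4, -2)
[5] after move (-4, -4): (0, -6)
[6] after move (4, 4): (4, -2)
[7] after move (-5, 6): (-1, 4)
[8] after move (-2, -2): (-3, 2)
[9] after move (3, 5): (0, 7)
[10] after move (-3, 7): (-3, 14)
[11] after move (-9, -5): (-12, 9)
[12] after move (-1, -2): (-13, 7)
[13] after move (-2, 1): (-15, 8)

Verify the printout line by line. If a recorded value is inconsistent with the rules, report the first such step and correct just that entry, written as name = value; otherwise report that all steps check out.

step 1: x = 2 + (1) = 3, y = 6 + (-4) = 2 -> no discrepancy
step 2: x = 3 + (-2) = 1, y = 2 + (-8) = -6 -> consistent with the printout
step 3: x = 1 + (6) = 7, y = -6 + (-1) = -7 -> same as recorded
step 4: x = 7 + (-3) = 4, y = -7 + (5) = -2 -> same as recorded
step 5: x = 4 + (-4) = 0, y = -2 + (-4) = -6 -> checks out
step 6: x = 0 + (4) = 4, y = -6 + (4) = -2 -> verified
step 7: x = 4 + (-5) = -1, y = -2 + (6) = 4 -> no discrepancy
step 8: x = -1 + (-2) = -3, y = 4 + (-2) = 2 -> confirmed correct
step 9: x = -3 + (3) = 0, y = 2 + (5) = 7 -> same as recorded
step 10: x = 0 + (-3) = -3, y = 7 + (7) = 14 -> confirmed correct
step 11: x = -3 + (-9) = -12, y = 14 + (-5) = 9 -> same as recorded
step 12: x = -12 + (-1) = -13, y = 9 + (-2) = 7 -> same as recorded
step 13: x = -13 + (-2) = -15, y = 7 + (1) = 8 -> matches
The whole run recomputes cleanly — no discrepancies.

no error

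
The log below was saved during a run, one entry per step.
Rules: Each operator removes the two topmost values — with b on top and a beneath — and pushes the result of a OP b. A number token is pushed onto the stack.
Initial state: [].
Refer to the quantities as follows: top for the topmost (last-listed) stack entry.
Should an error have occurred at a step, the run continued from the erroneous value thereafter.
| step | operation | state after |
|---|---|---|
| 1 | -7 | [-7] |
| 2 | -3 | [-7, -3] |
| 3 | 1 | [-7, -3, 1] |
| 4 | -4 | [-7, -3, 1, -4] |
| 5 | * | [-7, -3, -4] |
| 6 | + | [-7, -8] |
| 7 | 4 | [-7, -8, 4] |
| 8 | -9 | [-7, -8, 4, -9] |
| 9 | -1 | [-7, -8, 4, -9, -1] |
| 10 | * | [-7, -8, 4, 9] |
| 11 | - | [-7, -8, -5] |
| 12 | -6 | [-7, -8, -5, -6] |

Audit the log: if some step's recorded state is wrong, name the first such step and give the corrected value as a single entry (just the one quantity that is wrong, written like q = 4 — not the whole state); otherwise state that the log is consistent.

step 6, top = -7

Step 1: push -7: top = -7 — consistent with the log.
Step 2: push -3: top = -3 — same as recorded.
Step 3: push 1: top = 1 — matches.
Step 4: push -4: top = -4 — in agreement.
Step 5: 1 * -4 = -4 — consistent with the log.
Step 6: -3 + -4 = -7 — not what was recorded.
First deviation found at step 6; the corrected entry is top = -7.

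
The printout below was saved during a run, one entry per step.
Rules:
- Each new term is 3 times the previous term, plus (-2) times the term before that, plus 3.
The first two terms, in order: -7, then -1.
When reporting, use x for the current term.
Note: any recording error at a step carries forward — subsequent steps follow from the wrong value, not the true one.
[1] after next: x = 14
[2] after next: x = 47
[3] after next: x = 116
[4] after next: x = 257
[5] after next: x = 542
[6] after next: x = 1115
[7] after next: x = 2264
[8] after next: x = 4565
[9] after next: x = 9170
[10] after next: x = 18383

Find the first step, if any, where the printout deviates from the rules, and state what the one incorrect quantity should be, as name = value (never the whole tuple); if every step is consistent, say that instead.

step 1: x = 3*(-1) + (-2)*(-7) + (3) = 14 -> consistent with the printout
step 2: x = 3*(14) + (-2)*(-1) + (3) = 47 -> checks out
step 3: x = 3*(47) + (-2)*(14) + (3) = 116 -> exactly as logged
step 4: x = 3*(116) + (-2)*(47) + (3) = 257 -> confirmed correct
step 5: x = 3*(257) + (-2)*(116) + (3) = 542 -> exactly as logged
step 6: x = 3*(542) + (-2)*(257) + (3) = 1115 -> confirmed correct
step 7: x = 3*(1115) + (-2)*(542) + (3) = 2264 -> in agreement
step 8: x = 3*(2264) + (-2)*(1115) + (3) = 4565 -> confirmed correct
step 9: x = 3*(4565) + (-2)*(2264) + (3) = 9170 -> no discrepancy
step 10: x = 3*(9170) + (-2)*(4565) + (3) = 18383 -> exactly as logged
The whole run recomputes cleanly — no discrepancies.

no error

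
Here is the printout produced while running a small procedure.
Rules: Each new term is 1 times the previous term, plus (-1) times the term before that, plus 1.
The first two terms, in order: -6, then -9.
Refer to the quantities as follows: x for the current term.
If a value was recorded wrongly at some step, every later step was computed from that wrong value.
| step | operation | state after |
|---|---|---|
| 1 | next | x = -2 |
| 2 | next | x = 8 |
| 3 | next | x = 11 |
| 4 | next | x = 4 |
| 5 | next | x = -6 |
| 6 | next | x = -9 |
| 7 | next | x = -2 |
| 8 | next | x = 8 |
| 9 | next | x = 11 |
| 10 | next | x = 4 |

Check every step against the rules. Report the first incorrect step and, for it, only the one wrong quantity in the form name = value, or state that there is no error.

no error

step 1: x = 1*(-9) + (-1)*(-6) + (1) = -2 -> same as recorded
step 2: x = 1*(-2) + (-1)*(-9) + (1) = 8 -> exactly as logged
step 3: x = 1*(8) + (-1)*(-2) + (1) = 11 -> agrees with the printout
step 4: x = 1*(11) + (-1)*(8) + (1) = 4 -> matches
step 5: x = 1*(4) + (-1)*(11) + (1) = -6 -> no discrepancy
step 6: x = 1*(-6) + (-1)*(4) + (1) = -9 -> agrees with the printout
step 7: x = 1*(-9) + (-1)*(-6) + (1) = -2 -> same as recorded
step 8: x = 1*(-2) + (-1)*(-9) + (1) = 8 -> agrees with the printout
step 9: x = 1*(8) + (-1)*(-2) + (1) = 11 -> checks out
step 10: x = 1*(11) + (-1)*(8) + (1) = 4 -> exactly as logged
All entries verified; no error found.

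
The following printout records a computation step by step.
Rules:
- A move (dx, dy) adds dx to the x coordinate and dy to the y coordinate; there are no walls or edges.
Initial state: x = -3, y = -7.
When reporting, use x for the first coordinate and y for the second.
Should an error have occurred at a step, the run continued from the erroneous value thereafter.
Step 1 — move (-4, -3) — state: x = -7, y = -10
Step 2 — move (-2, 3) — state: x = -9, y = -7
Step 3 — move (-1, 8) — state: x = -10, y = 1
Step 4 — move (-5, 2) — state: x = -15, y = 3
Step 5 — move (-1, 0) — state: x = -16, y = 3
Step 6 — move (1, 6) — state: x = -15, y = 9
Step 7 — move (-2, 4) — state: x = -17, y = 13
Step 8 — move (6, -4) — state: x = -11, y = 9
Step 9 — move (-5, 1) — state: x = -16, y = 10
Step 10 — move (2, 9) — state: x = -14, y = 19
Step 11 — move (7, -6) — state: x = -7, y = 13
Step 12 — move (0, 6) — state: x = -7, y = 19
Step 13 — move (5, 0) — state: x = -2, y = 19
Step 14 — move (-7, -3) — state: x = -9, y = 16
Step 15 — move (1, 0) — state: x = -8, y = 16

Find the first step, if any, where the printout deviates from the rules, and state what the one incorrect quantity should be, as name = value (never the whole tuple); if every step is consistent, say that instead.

no error

1. x = -3 + (-4) = -7, y = -7 + (-3) = -10 (confirmed correct)
2. x = -7 + (-2) = -9, y = -10 + (3) = -7 (matches)
3. x = -9 + (-1) = -10, y = -7 + (8) = 1 (agrees with the printout)
4. x = -10 + (-5) = -15, y = 1 + (2) = 3 (confirmed correct)
5. x = -15 + (-1) = -16, y = 3 + (0) = 3 (checks out)
6. x = -16 + (1) = -15, y = 3 + (6) = 9 (consistent with the printout)
7. x = -15 + (-2) = -17, y = 9 + (4) = 13 (no discrepancy)
8. x = -17 + (6) = -11, y = 13 + (-4) = 9 (consistent with the printout)
9. x = -11 + (-5) = -16, y = 9 + (1) = 10 (no discrepancy)
10. x = -16 + (2) = -14, y = 10 + (9) = 19 (consistent with the printout)
11. x = -14 + (7) = -7, y = 19 + (-6) = 13 (in agreement)
12. x = -7 + (0) = -7, y = 13 + (6) = 19 (confirmed correct)
13. x = -7 + (5) = -2, y = 19 + (0) = 19 (agrees with the printout)
14. x = -2 + (-7) = -9, y = 19 + (-3) = 16 (matches)
15. x = -9 + (1) = -8, y = 16 + (0) = 16 (exactly as logged)
All steps check out; nothing to correct.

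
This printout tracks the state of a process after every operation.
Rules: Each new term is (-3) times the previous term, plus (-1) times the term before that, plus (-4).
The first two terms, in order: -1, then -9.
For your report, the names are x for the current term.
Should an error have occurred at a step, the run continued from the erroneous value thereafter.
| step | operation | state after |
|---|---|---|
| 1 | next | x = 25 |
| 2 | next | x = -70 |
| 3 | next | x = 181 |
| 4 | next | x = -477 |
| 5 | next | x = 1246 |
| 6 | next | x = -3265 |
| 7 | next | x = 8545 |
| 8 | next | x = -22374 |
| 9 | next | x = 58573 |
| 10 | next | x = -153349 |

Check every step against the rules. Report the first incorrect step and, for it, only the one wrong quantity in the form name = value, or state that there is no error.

step 1, x = 24

Step 1: x = -3*(-9) + (-1)*(-1) + (-4) = 24 — this is not what the printout shows.
Conclusion: step 1 carries the first error; the entry should be x = 24.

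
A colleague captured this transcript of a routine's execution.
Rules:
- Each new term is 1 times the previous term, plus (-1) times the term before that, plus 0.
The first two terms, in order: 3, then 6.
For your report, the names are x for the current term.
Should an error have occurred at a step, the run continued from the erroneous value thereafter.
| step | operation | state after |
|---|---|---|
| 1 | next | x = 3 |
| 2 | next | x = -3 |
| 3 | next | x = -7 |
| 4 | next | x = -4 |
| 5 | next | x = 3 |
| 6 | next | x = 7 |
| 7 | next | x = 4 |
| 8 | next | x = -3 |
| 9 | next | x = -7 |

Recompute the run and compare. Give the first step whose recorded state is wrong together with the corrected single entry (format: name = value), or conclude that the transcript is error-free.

1. x = 1*(6) + (-1)*(3) + (0) = 3 (agrees with the transcript)
2. x = 1*(3) + (-1)*(6) + (0) = -3 (confirmed correct)
3. x = 1*(-3) + (-1)*(3) + (0) = -6 (the recorded entry deviates here)
First incorrect step: 3; the correct value is x = -6.

step 3, x = -6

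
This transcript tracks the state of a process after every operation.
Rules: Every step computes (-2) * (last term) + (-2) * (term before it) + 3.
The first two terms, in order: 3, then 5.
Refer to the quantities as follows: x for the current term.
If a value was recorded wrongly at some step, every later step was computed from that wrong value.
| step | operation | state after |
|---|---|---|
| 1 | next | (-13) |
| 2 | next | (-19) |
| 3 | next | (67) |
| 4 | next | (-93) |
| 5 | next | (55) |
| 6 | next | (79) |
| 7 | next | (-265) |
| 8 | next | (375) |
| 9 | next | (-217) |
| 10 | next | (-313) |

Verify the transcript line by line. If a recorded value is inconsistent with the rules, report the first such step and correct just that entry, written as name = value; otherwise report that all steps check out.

Recomputing the run from the initial state:
step 1: x = -13
step 2: x = 19
step 3: x = -9
step 4: x = -17
step 5: x = 55
step 6: x = -73
step 7: x = 39
step 8: x = 71
step 9: x = -217
step 10: x = 295
The first disagreement with the transcript is at step 2, where the value should be x = 19.

step 2, x = 19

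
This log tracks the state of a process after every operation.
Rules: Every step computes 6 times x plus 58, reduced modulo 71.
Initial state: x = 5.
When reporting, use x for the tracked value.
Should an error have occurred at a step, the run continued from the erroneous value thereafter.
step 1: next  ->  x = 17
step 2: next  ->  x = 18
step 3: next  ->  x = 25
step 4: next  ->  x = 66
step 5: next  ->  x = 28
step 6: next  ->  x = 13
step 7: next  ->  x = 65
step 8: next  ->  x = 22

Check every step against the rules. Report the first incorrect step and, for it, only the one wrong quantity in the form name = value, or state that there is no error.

step 3, x = 24

Recomputing the run from the initial state:
step 1: x = 17
step 2: x = 18
step 3: x = 24
step 4: x = 60
step 5: x = 63
step 6: x = 10
step 7: x = 47
step 8: x = 56
The first disagreement with the log is at step 3, where the value should be x = 24.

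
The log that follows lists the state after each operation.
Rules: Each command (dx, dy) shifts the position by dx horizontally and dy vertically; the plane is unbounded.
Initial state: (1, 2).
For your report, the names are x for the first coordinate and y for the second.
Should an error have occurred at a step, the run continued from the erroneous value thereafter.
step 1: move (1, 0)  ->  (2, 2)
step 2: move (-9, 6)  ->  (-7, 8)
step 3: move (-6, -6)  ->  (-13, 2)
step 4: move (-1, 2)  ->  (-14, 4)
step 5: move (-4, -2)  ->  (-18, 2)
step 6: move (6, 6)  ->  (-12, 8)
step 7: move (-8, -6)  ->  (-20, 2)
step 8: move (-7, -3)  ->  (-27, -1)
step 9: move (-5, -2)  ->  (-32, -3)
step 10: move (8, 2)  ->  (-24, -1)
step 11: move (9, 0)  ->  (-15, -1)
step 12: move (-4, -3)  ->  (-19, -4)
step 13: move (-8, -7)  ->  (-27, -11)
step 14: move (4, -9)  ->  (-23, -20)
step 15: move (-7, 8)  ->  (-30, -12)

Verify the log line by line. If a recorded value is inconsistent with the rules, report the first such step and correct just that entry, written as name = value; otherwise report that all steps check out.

1. x = 1 + (1) = 2, y = 2 + (0) = 2 (same as recorded)
2. x = 2 + (-9) = -7, y = 2 + (6) = 8 (no discrepancy)
3. x = -7 + (-6) = -13, y = 8 + (-6) = 2 (exactly as logged)
4. x = -13 + (-1) = -14, y = 2 + (2) = 4 (exactly as logged)
5. x = -14 + (-4) = -18, y = 4 + (-2) = 2 (confirmed correct)
6. x = -18 + (6) = -12, y = 2 + (6) = 8 (in agreement)
7. x = -12 + (-8) = -20, y = 8 + (-6) = 2 (no discrepancy)
8. x = -20 + (-7) = -27, y = 2 + (-3) = -1 (consistent with the log)
9. x = -27 + (-5) = -32, y = -1 + (-2) = -3 (verified)
10. x = -32 + (8) = -24, y = -3 + (2) = -1 (same as recorded)
11. x = -24 + (9) = -15, y = -1 + (0) = -1 (confirmed correct)
12. x = -15 + (-4) = -19, y = -1 + (-3) = -4 (same as recorded)
13. x = -19 + (-8) = -27, y = -4 + (-7) = -11 (checks out)
14. x = -27 + (4) = -23, y = -11 + (-9) = -20 (same as recorded)
15. x = -23 + (-7) = -30, y = -20 + (8) = -12 (agrees with the log)
No step deviates from the rules.

no error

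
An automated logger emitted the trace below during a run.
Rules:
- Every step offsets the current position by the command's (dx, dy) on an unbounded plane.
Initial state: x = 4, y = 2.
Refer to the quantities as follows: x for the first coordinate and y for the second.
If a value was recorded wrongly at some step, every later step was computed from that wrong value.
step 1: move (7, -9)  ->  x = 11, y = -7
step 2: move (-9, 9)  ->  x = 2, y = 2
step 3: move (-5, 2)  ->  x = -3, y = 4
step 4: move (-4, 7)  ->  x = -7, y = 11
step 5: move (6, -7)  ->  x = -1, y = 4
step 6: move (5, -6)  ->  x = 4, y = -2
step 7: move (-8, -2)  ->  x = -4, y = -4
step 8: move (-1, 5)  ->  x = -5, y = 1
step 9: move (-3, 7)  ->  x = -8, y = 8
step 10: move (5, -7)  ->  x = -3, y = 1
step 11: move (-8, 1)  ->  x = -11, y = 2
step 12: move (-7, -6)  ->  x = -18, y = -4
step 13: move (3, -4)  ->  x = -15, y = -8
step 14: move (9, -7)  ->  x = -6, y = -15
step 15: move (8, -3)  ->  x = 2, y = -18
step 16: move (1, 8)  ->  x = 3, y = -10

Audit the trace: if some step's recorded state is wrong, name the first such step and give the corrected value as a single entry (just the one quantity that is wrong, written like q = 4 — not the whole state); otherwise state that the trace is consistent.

Step 1: x = 4 + (7) = 11, y = 2 + (-9) = -7 — exactly as logged.
Step 2: x = 11 + (-9) = 2, y = -7 + (9) = 2 — same as recorded.
Step 3: x = 2 + (-5) = -3, y = 2 + (2) = 4 — agrees with the trace.
Step 4: x = -3 + (-4) = -7, y = 4 + (7) = 11 — exactly as logged.
Step 5: x = -7 + (6) = -1, y = 11 + (-7) = 4 — agrees with the trace.
Step 6: x = -1 + (5) = 4, y = 4 + (-6) = -2 — same as recorded.
Step 7: x = 4 + (-8) = -4, y = -2 + (-2) = -4 — in agreement.
Step 8: x = -4 + (-1) = -5, y = -4 + (5) = 1 — confirmed correct.
Step 9: x = -5 + (-3) = -8, y = 1 + (7) = 8 — verified.
Step 10: x = -8 + (5) = -3, y = 8 + (-7) = 1 — no discrepancy.
Step 11: x = -3 + (-8) = -11, y = 1 + (1) = 2 — no discrepancy.
Step 12: x = -11 + (-7) = -18, y = 2 + (-6) = -4 — verified.
Step 13: x = -18 + (3) = -15, y = -4 + (-4) = -8 — exactly as logged.
Step 14: x = -15 + (9) = -6, y = -8 + (-7) = -15 — matches.
Step 15: x = -6 + (8) = 2, y = -15 + (-3) = -18 — consistent with the trace.
Step 16: x = 2 + (1) = 3, y = -18 + (8) = -10 — checks out.
All entries verified; no error found.

no error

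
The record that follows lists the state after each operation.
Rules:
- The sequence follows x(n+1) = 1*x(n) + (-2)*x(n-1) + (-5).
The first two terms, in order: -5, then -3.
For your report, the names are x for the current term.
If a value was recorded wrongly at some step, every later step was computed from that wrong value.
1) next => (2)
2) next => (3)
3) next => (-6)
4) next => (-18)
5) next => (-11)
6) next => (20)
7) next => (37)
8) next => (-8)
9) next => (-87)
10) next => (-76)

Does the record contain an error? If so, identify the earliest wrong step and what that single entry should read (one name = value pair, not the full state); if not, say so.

step 4, x = -17

Recomputing the run from the initial state:
step 1: x = 2
step 2: x = 3
step 3: x = -6
step 4: x = -17
step 5: x = -10
step 6: x = 19
step 7: x = 34
step 8: x = -9
step 9: x = -82
step 10: x = -69
The first disagreement with the record is at step 4, where the value should be x = -17.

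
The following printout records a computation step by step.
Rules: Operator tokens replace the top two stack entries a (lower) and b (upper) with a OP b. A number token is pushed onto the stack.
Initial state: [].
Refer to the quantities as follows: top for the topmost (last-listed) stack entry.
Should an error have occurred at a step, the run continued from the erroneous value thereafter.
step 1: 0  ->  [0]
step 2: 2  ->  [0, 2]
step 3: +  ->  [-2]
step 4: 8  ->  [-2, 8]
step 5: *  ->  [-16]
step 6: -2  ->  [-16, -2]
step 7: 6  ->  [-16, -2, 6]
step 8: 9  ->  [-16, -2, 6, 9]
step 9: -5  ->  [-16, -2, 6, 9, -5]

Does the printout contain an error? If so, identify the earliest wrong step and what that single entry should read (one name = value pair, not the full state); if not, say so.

step 3, top = 2

1. push 0: top = 0 (agrees with the printout)
2. push 2: top = 2 (checks out)
3. 0 + 2 = 2 (not what was recorded)
First incorrect step: 3; the correct value is top = 2.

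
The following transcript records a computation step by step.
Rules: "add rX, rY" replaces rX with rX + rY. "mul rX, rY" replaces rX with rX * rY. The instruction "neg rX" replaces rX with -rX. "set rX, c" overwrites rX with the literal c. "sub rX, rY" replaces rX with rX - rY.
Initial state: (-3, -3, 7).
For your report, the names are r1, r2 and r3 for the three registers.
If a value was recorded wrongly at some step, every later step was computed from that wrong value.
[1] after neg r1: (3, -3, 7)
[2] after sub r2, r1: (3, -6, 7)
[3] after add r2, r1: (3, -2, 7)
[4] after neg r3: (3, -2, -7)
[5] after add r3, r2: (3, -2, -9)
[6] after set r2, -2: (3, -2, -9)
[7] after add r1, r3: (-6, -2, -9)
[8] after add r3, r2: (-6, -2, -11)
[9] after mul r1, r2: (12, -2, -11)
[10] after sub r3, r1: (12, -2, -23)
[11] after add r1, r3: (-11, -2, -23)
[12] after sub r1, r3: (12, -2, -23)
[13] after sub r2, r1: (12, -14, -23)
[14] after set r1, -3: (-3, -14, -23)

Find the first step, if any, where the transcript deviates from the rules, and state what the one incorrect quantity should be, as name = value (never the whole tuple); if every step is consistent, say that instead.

step 3, r2 = -3

Recomputing the run from the initial state:
step 1: r1 = 3, r2 = -3, r3 = 7
step 2: r1 = 3, r2 = -6, r3 = 7
step 3: r1 = 3, r2 = -3, r3 = 7
step 4: r1 = 3, r2 = -3, r3 = -7
step 5: r1 = 3, r2 = -3, r3 = -10
step 6: r1 = 3, r2 = -2, r3 = -10
step 7: r1 = -7, r2 = -2, r3 = -10
step 8: r1 = -7, r2 = -2, r3 = -12
step 9: r1 = 14, r2 = -2, r3 = -12
step 10: r1 = 14, r2 = -2, r3 = -26
step 11: r1 = -12, r2 = -2, r3 = -26
step 12: r1 = 14, r2 = -2, r3 = -26
step 13: r1 = 14, r2 = -16, r3 = -26
step 14: r1 = -3, r2 = -16, r3 = -26
The first disagreement with the transcript is at step 3, where the value should be r2 = -3.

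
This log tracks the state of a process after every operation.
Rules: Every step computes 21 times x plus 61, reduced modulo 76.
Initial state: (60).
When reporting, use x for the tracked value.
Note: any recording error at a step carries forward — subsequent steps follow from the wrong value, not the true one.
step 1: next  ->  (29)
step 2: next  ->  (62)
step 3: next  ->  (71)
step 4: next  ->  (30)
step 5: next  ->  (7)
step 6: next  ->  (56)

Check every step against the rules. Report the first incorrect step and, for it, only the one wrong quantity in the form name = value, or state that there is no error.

1. x = (21*60 + 61) mod 76 = 29 (in agreement)
2. x = (21*29 + 61) mod 76 = 62 (matches)
3. x = (21*62 + 61) mod 76 = 71 (checks out)
4. x = (21*71 + 61) mod 76 = 32 (first mismatch against the log)
So the first discrepancy is step 4, where the right value is x = 32.

step 4, x = 32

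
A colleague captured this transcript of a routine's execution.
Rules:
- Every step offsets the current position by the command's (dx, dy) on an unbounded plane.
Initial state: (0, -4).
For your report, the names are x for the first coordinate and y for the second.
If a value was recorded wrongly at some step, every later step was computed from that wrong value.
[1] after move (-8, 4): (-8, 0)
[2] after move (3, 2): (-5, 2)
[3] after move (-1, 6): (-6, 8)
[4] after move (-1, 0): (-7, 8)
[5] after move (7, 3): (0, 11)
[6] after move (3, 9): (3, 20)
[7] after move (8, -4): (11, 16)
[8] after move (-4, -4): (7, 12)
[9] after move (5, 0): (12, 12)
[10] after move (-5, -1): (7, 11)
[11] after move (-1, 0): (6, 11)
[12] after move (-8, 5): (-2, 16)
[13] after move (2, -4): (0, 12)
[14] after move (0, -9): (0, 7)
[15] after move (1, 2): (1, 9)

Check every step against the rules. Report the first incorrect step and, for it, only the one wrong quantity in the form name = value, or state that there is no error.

Recomputing the run from the initial state:
step 1: x = -8, y = 0
step 2: x = -5, y = 2
step 3: x = -6, y = 8
step 4: x = -7, y = 8
step 5: x = 0, y = 11
step 6: x = 3, y = 20
step 7: x = 11, y = 16
step 8: x = 7, y = 12
step 9: x = 12, y = 12
step 10: x = 7, y = 11
step 11: x = 6, y = 11
step 12: x = -2, y = 16
step 13: x = 0, y = 12
step 14: x = 0, y = 3
step 15: x = 1, y = 5
The first disagreement with the transcript is at step 14, where the value should be y = 3.

step 14, y = 3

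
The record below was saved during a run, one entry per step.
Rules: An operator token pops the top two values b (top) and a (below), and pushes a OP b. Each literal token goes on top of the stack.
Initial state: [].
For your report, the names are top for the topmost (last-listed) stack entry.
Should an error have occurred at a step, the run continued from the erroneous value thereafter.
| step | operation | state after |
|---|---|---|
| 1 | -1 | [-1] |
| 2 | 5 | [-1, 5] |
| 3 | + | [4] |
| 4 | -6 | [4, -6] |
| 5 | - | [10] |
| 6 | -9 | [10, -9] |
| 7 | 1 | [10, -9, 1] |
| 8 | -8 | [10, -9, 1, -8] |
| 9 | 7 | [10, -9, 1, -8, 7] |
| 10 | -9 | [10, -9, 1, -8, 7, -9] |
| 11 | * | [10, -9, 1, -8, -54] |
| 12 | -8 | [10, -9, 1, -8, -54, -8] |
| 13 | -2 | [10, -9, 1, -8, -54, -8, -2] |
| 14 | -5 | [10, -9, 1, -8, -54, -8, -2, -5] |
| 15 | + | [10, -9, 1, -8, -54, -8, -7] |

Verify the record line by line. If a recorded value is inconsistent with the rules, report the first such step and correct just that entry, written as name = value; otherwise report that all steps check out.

step 1: push -1: top = -1 -> consistent with the record
step 2: push 5: top = 5 -> in agreement
step 3: -1 + 5 = 4 -> same as recorded
step 4: push -6: top = -6 -> matches
step 5: 4 - -6 = 10 -> same as recorded
step 6: push -9: top = -9 -> no discrepancy
step 7: push 1: top = 1 -> consistent with the record
step 8: push -8: top = -8 -> in agreement
step 9: push 7: top = 7 -> confirmed correct
step 10: push -9: top = -9 -> exactly as logged
step 11: 7 * -9 = -63 -> the record disagrees here
Step 11 is the first one off; corrected, top = -63.

step 11, top = -63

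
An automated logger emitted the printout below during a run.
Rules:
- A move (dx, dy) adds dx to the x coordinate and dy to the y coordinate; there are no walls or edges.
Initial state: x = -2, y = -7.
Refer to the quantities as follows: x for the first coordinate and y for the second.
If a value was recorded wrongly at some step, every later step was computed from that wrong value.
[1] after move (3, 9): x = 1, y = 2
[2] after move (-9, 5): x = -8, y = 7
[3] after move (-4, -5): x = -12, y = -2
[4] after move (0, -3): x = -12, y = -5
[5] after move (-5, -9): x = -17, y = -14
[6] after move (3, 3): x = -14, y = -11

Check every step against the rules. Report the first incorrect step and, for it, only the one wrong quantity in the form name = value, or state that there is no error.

Step 1: x = -2 + (3) = 1, y = -7 + (9) = 2 — confirmed correct.
Step 2: x = 1 + (-9) = -8, y = 2 + (5) = 7 — checks out.
Step 3: x = -8 + (-4) = -12, y = 7 + (-5) = 2 — the printout has a different value.
The audit stops at step 3: the recorded entry is wrong and should be y = 2.

step 3, y = 2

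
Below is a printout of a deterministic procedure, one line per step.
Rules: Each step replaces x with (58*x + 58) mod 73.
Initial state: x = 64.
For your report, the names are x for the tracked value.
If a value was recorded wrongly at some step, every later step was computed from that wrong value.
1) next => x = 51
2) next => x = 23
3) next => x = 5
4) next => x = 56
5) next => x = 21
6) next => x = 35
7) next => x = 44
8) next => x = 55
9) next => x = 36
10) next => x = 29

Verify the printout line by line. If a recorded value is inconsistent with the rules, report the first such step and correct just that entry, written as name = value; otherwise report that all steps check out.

Step 1: x = (58*64 + 58) mod 73 = 47 — the printout has a different value.
First incorrect step: 1; the correct value is x = 47.

step 1, x = 47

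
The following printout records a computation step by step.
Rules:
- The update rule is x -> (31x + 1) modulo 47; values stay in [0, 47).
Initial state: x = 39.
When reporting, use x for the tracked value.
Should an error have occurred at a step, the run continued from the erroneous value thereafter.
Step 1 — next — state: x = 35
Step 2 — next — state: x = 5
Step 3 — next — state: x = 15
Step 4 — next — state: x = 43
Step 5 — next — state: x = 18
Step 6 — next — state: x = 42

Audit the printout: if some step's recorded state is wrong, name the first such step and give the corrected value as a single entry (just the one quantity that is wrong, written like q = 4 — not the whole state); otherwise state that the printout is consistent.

1. x = (31*39 + 1) mod 47 = 35 (in agreement)
2. x = (31*35 + 1) mod 47 = 5 (agrees with the printout)
3. x = (31*5 + 1) mod 47 = 15 (exactly as logged)
4. x = (31*15 + 1) mod 47 = 43 (consistent with the printout)
5. x = (31*43 + 1) mod 47 = 18 (same as recorded)
6. x = (31*18 + 1) mod 47 = 42 (verified)
Nothing is out of place; the run is error-free.

no error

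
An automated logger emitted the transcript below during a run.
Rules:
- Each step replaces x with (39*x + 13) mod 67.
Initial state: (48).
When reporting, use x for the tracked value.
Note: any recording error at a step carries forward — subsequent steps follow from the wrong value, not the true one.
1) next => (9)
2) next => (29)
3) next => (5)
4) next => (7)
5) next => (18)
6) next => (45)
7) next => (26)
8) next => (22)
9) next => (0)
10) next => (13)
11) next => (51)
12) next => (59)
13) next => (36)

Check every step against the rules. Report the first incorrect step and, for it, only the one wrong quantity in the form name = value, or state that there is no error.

1. x = (39*48 + 13) mod 67 = 9 (consistent with the transcript)
2. x = (39*9 + 13) mod 67 = 29 (consistent with the transcript)
3. x = (39*29 + 13) mod 67 = 5 (in agreement)
4. x = (39*5 + 13) mod 67 = 7 (same as recorded)
5. x = (39*7 + 13) mod 67 = 18 (checks out)
6. x = (39*18 + 13) mod 67 = 45 (in agreement)
7. x = (39*45 + 13) mod 67 = 26 (checks out)
8. x = (39*26 + 13) mod 67 = 22 (agrees with the transcript)
9. x = (39*22 + 13) mod 67 = 0 (no discrepancy)
10. x = (39*0 + 13) mod 67 = 13 (exactly as logged)
11. x = (39*13 + 13) mod 67 = 51 (agrees with the transcript)
12. x = (39*51 + 13) mod 67 = 59 (same as recorded)
13. x = (39*59 + 13) mod 67 = 36 (same as recorded)
All entries verified; no error found.

no error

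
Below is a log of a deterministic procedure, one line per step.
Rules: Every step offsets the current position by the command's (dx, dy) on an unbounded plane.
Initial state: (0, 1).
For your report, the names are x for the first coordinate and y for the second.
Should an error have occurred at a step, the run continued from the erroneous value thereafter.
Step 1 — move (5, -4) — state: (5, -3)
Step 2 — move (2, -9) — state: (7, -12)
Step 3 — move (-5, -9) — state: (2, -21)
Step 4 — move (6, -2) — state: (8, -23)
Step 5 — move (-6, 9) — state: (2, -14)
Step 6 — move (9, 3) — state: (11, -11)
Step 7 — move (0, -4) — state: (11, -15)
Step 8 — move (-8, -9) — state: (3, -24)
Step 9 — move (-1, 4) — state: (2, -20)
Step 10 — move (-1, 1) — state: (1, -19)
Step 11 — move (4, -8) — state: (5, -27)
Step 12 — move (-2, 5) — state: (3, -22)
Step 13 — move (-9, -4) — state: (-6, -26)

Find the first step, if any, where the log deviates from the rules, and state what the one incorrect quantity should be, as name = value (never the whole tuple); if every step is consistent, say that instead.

no error

Recomputing the run from the initial state:
step 1: x = 5, y = -3
step 2: x = 7, y = -12
step 3: x = 2, y = -21
step 4: x = 8, y = -23
step 5: x = 2, y = -14
step 6: x = 11, y = -11
step 7: x = 11, y = -15
step 8: x = 3, y = -24
step 9: x = 2, y = -20
step 10: x = 1, y = -19
step 11: x = 5, y = -27
step 12: x = 3, y = -22
step 13: x = -6, y = -26
This matches the log at every step.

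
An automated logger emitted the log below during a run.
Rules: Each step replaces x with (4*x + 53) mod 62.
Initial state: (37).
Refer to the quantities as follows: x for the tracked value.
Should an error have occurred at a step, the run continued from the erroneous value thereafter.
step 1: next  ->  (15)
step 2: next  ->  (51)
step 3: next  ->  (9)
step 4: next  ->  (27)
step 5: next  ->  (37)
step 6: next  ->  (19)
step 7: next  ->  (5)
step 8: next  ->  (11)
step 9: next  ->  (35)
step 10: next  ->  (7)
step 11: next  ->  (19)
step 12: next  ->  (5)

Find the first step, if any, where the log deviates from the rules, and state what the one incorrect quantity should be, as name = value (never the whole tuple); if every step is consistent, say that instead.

step 6, x = 15

Recomputing the run from the initial state:
step 1: x = 15
step 2: x = 51
step 3: x = 9
step 4: x = 27
step 5: x = 37
step 6: x = 15
step 7: x = 51
step 8: x = 9
step 9: x = 27
step 10: x = 37
step 11: x = 15
step 12: x = 51
The first disagreement with the log is at step 6, where the value should be x = 15.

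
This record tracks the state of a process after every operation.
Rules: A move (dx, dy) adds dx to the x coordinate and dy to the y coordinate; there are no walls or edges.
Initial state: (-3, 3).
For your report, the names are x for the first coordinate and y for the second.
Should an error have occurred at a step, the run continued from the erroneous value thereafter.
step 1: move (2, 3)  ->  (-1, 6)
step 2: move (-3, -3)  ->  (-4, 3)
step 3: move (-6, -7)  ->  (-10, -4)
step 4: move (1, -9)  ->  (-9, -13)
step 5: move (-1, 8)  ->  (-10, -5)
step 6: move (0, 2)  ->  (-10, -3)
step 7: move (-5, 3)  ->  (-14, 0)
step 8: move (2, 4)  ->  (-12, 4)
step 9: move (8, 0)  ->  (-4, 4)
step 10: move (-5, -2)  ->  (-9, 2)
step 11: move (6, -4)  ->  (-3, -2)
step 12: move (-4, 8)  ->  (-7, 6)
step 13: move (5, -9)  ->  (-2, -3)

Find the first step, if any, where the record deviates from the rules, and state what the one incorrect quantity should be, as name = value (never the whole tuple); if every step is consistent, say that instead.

step 7, x = -15

1. x = -3 + (2) = -1, y = 3 + (3) = 6 (checks out)
2. x = -1 + (-3) = -4, y = 6 + (-3) = 3 (verified)
3. x = -4 + (-6) = -10, y = 3 + (-7) = -4 (exactly as logged)
4. x = -10 + (1) = -9, y = -4 + (-9) = -13 (matches)
5. x = -9 + (-1) = -10, y = -13 + (8) = -5 (confirmed correct)
6. x = -10 + (0) = -10, y = -5 + (2) = -3 (agrees with the record)
7. x = -10 + (-5) = -15, y = -3 + (3) = 0 (the entry is off here)
First deviation found at step 7; the corrected entry is x = -15.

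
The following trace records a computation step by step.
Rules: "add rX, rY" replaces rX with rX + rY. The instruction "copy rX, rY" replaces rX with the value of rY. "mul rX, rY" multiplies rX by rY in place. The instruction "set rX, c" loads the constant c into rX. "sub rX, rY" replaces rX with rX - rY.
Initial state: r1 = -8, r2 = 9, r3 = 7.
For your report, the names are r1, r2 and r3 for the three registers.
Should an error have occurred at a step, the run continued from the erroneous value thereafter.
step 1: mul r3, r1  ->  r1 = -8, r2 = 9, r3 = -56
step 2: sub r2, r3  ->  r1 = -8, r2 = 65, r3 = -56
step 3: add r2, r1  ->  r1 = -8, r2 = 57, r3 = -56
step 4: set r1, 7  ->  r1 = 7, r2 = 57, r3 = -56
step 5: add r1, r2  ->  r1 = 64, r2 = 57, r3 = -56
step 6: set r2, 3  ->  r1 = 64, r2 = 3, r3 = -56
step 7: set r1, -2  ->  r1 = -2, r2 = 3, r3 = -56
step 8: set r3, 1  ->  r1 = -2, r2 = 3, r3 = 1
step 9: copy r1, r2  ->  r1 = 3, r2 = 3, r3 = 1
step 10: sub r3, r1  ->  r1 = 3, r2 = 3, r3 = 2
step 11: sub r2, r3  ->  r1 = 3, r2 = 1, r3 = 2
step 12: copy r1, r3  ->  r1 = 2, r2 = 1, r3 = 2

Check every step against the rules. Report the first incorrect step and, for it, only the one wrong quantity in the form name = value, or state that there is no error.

Recomputing the run from the initial state:
step 1: r1 = -8, r2 = 9, r3 = -56
step 2: r1 = -8, r2 = 65, r3 = -56
step 3: r1 = -8, r2 = 57, r3 = -56
step 4: r1 = 7, r2 = 57, r3 = -56
step 5: r1 = 64, r2 = 57, r3 = -56
step 6: r1 = 64, r2 = 3, r3 = -56
step 7: r1 = -2, r2 = 3, r3 = -56
step 8: r1 = -2, r2 = 3, r3 = 1
step 9: r1 = 3, r2 = 3, r3 = 1
step 10: r1 = 3, r2 = 3, r3 = -2
step 11: r1 = 3, r2 = 5, r3 = -2
step 12: r1 = -2, r2 = 5, r3 = -2
The first disagreement with the trace is at step 10, where the value should be r3 = -2.

step 10, r3 = -2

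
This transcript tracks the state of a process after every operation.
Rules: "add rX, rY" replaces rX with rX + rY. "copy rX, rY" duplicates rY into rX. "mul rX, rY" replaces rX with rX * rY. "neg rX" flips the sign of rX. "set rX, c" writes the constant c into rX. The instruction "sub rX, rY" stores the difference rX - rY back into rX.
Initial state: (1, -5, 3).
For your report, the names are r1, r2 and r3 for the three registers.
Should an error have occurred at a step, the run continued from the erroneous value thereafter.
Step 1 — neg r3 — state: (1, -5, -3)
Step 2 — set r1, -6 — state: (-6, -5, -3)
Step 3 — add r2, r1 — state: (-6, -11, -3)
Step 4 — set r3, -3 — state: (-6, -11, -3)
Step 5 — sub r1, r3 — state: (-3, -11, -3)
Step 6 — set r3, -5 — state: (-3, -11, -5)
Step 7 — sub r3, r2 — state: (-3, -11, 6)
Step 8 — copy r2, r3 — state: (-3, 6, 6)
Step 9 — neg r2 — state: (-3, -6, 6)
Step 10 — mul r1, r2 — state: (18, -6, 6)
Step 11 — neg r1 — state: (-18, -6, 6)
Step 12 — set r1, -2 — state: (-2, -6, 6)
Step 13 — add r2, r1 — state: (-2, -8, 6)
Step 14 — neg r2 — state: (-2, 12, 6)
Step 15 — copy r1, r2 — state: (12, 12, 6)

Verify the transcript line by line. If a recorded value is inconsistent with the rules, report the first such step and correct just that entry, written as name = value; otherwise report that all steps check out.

Recomputing the run from the initial state:
step 1: r1 = 1, r2 = -5, r3 = -3
step 2: r1 = -6, r2 = -5, r3 = -3
step 3: r1 = -6, r2 = -11, r3 = -3
step 4: r1 = -6, r2 = -11, r3 = -3
step 5: r1 = -3, r2 = -11, r3 = -3
step 6: r1 = -3, r2 = -11, r3 = -5
step 7: r1 = -3, r2 = -11, r3 = 6
step 8: r1 = -3, r2 = 6, r3 = 6
step 9: r1 = -3, r2 = -6, r3 = 6
step 10: r1 = 18, r2 = -6, r3 = 6
step 11: r1 = -18, r2 = -6, r3 = 6
step 12: r1 = -2, r2 = -6, r3 = 6
step 13: r1 = -2, r2 = -8, r3 = 6
step 14: r1 = -2, r2 = 8, r3 = 6
step 15: r1 = 8, r2 = 8, r3 = 6
The first disagreement with the transcript is at step 14, where the value should be r2 = 8.

step 14, r2 = 8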